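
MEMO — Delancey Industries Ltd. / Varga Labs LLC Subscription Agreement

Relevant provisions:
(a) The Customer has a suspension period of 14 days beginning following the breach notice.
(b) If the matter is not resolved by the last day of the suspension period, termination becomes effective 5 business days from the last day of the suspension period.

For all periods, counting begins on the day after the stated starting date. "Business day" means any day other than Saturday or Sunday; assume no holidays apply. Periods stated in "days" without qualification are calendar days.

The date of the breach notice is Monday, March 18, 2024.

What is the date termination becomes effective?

April 8, 2024

The last day of the suspension period: 14 calendar days after March 18, 2024 is April 1, 2024.
The date termination becomes effective: counting 5 business days from Monday, April 1, 2024 (Apr 2, Apr 3, Apr 4, Apr 5, Apr 8, skipping weekends) reaches Monday, April 8, 2024.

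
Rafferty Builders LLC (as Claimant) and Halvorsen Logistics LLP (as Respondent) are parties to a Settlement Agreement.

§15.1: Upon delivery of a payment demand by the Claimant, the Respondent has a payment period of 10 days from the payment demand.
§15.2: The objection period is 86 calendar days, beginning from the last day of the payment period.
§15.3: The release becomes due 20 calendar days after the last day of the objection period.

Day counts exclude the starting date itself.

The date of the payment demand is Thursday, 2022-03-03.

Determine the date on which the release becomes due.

The last day of the payment period: 10 calendar days after 2022-03-03 is 2022-03-13.
The last day of the objection period: 86 calendar days after 2022-03-13 is 2022-06-07.
Adding 20 calendar days to 2022-06-07 gives 2022-06-27, which is the date on which the release becomes due.

2022-06-27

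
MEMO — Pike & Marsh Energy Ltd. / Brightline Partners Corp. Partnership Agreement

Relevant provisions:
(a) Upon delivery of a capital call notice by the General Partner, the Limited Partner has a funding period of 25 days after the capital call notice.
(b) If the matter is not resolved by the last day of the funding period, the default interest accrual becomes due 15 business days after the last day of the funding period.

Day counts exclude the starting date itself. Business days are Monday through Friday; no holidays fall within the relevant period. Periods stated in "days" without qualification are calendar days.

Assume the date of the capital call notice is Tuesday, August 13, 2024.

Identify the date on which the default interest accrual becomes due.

September 27, 2024

The last day of the funding period: August 13, 2024 + 25 days = September 7, 2024.
The date on which the default interest accrual becomes due: counting 15 business days from Saturday, September 7, 2024 (Sep 9, Sep 10, Sep 11, Sep 12, …, Sep 25, Sep 26, Sep 27, skipping weekends) reaches Friday, September 27, 2024.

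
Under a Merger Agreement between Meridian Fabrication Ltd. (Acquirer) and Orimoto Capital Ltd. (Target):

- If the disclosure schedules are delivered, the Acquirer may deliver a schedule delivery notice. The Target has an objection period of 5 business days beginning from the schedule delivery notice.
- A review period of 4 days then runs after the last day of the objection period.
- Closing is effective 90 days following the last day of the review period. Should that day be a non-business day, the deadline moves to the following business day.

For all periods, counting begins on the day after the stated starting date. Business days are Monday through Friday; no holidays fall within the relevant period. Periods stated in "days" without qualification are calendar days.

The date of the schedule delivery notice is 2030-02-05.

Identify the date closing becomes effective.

The last day of the objection period: 5 business days after Tuesday, 2030-02-05, skipping weekends — Feb 6, Feb 7, Feb 8, Feb 11, Feb 12 — lands on Tuesday, 2030-02-12.
The last day of the review period: 4 calendar days after 2030-02-12 is 2030-02-16.
The date closing becomes effective: 2030-02-16 + 90 days = 2030-05-17. 2030-05-17 is a Friday, so no roll-forward applies.

2030-05-17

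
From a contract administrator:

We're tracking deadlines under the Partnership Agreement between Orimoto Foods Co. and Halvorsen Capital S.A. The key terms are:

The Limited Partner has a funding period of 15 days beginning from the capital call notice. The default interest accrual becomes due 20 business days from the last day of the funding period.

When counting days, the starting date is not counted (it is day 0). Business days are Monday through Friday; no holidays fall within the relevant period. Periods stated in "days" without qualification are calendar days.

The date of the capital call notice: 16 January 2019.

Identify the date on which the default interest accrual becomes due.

28 February 2019

The last day of the funding period: 16 January 2019 + 15 days = 31 January 2019.
From Thursday, 31 January 2019, 20 business days (Feb 1, Feb 4, Feb 5, Feb 6, …, Feb 26, Feb 27, Feb 28, skipping weekends) brings us to Thursday, 28 February 2019, which is the date on which the default interest accrual becomes due.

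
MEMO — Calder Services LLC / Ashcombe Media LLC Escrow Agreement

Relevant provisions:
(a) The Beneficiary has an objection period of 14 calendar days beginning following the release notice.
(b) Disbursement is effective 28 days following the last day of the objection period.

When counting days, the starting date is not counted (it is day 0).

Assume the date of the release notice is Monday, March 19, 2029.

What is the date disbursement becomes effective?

The last day of the objection period: 14 calendar days after March 19, 2029 is April 2, 2029.
The date disbursement becomes effective: 28 calendar days after April 2, 2029 is April 30, 2029.

April 30, 2029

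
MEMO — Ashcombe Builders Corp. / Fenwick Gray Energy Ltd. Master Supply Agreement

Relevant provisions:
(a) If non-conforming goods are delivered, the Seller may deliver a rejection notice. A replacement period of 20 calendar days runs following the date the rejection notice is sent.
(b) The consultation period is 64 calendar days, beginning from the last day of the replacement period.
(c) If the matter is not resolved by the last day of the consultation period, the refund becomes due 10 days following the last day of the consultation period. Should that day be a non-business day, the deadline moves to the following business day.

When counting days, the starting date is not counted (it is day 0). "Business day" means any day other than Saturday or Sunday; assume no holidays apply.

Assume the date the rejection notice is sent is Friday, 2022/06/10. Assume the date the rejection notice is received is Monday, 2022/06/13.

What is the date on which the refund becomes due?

The last day of the replacement period: 20 calendar days after 2022/06/10 is 2022/06/30.
The last day of the consultation period: 64 calendar days after 2022/06/30 is 2022/09/02.
The date on which the refund becomes due: 2022/09/02 + 10 days = 2022/09/12. 2022/09/12 is a Monday, so no roll-forward applies.

2022/09/12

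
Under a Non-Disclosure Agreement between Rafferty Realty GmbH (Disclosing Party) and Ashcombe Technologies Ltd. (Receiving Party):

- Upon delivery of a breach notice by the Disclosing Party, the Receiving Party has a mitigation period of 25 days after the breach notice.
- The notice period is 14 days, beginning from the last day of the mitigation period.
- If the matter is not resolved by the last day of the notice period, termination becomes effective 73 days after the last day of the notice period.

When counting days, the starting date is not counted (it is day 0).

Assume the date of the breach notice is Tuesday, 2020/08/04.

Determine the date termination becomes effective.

2020/11/24

The last day of the mitigation period: 2020/08/04 + 25 days = 2020/08/29.
The last day of the notice period: 14 calendar days after 2020/08/29 is 2020/09/12.
The date termination becomes effective: 2020/09/12 + 73 days = 2020/11/24.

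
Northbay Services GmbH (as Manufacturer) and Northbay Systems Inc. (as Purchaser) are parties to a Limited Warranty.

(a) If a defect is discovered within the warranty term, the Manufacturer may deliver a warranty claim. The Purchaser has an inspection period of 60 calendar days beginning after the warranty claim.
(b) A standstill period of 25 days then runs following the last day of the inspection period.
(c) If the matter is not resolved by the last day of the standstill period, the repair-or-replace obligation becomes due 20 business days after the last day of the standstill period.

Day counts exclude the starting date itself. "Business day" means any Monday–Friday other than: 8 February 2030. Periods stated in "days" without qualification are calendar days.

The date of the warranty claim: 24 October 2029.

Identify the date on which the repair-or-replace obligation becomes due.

15 February 2030

The last day of the inspection period: 60 calendar days after 24 October 2029 is 23 December 2029.
Adding 25 calendar days to 23 December 2029 gives 17 January 2030, which is the last day of the standstill period.
The date on which the repair-or-replace obligation becomes due: 20 business days after Thursday, 17 January 2030, skipping weekends and the listed holiday on Feb 8 — Jan 18, Jan 21, Jan 22, Jan 23, …, Feb 13, Feb 14, Feb 15 — lands on Friday, 15 February 2030.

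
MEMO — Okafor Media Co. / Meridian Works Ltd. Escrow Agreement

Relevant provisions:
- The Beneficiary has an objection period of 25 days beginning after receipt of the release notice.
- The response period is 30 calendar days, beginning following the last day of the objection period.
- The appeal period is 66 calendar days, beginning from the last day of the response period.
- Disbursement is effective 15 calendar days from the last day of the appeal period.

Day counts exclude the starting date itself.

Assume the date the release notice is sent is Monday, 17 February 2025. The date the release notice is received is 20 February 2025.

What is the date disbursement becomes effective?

6 July 2025

The last day of the objection period: 20 February 2025 + 25 days = 17 March 2025.
The last day of the response period: 30 calendar days after 17 March 2025 is 16 April 2025.
The last day of the appeal period: 66 calendar days after 16 April 2025 is 21 June 2025.
The date disbursement becomes effective: 15 calendar days after 21 June 2025 is 6 July 2025.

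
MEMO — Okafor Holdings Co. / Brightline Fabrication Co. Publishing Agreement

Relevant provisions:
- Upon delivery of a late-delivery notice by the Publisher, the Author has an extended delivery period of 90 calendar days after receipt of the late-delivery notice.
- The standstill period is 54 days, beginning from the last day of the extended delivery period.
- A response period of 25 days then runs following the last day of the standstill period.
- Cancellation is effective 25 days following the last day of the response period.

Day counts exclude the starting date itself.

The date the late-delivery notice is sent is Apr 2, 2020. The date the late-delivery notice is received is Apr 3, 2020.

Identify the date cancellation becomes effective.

Oct 14, 2020

Adding 90 calendar days to Apr 3, 2020 gives Jul 2, 2020, which is the last day of the extended delivery period.
The last day of the standstill period: Jul 2, 2020 + 54 days = Aug 25, 2020.
Adding 25 calendar days to Aug 25, 2020 gives Sep 19, 2020, which is the last day of the response period.
Adding 25 calendar days to Sep 19, 2020 gives Oct 14, 2020, which is the date cancellation becomes effective.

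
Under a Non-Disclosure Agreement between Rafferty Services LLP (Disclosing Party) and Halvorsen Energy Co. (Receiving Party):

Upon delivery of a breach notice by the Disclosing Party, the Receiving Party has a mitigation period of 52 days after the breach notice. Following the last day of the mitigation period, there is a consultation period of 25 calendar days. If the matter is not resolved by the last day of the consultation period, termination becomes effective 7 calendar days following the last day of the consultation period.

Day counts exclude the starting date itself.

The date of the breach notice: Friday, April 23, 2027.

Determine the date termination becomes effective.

July 16, 2027

Adding 52 calendar days to April 23, 2027 gives June 14, 2027, which is the last day of the mitigation period.
The last day of the consultation period: June 14, 2027 + 25 days = July 9, 2027.
The date termination becomes effective: July 9, 2027 + 7 days = July 16, 2027.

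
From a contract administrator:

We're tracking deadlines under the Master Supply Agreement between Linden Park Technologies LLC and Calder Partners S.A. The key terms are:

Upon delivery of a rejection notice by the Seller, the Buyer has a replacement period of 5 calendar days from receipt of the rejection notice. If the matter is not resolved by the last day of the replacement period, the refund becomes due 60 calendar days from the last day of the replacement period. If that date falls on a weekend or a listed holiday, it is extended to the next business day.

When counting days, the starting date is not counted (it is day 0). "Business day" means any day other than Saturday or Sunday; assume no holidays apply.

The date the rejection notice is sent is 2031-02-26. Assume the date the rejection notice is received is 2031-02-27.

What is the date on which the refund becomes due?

Adding 5 calendar days to 2031-02-27 gives 2031-03-04, which is the last day of the replacement period.
The date on which the refund becomes due: 60 calendar days after 2031-03-04 is 2031-05-03. That falls on a Saturday, so it rolls to the next business day, Monday, 2031-05-05.

2031-05-05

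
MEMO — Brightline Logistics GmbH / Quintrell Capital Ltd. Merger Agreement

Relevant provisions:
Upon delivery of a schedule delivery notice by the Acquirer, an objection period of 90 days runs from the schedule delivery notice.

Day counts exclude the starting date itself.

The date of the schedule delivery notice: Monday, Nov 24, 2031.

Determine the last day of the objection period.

Feb 22, 2032

The last day of the objection period: 90 calendar days after Nov 24, 2031 is Feb 22, 2032.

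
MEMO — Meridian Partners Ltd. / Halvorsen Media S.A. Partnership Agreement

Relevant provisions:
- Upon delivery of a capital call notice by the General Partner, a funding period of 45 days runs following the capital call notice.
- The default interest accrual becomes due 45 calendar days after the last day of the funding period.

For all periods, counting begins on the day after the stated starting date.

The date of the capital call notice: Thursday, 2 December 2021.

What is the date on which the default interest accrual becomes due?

2 March 2022

The last day of the funding period: 2 December 2021 + 45 days = 16 January 2022.
The date on which the default interest accrual becomes due: 45 calendar days after 16 January 2022 is 2 March 2022.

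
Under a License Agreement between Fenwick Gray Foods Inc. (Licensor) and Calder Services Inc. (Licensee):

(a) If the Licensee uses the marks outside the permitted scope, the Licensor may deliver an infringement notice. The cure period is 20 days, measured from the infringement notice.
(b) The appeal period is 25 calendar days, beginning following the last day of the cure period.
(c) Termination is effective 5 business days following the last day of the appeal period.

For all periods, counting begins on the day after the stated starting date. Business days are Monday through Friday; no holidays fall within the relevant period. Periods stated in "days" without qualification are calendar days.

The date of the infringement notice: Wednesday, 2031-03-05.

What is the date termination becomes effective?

Adding 20 calendar days to 2031-03-05 gives 2031-03-25, which is the last day of the cure period.
Adding 25 calendar days to 2031-03-25 gives 2031-04-19, which is the last day of the appeal period.
From Saturday, 2031-04-19, 5 business days (Apr 21, Apr 22, Apr 23, Apr 24, Apr 25, skipping weekends) brings us to Friday, 2031-04-25, which is the date termination becomes effective.

2031-04-25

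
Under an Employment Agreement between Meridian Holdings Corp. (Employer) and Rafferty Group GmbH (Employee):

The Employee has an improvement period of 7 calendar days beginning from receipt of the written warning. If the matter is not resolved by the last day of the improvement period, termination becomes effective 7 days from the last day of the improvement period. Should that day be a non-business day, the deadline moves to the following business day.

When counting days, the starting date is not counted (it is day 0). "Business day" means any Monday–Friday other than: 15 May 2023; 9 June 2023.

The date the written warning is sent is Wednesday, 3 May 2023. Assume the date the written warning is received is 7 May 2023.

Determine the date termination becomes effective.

Adding 7 calendar days to 7 May 2023 gives 14 May 2023, which is the last day of the improvement period.
Adding 7 calendar days to 14 May 2023 gives 21 May 2023, which is the date termination becomes effective. That falls on a Sunday, so it rolls to the next business day, Monday, 22 May 2023.

22 May 2023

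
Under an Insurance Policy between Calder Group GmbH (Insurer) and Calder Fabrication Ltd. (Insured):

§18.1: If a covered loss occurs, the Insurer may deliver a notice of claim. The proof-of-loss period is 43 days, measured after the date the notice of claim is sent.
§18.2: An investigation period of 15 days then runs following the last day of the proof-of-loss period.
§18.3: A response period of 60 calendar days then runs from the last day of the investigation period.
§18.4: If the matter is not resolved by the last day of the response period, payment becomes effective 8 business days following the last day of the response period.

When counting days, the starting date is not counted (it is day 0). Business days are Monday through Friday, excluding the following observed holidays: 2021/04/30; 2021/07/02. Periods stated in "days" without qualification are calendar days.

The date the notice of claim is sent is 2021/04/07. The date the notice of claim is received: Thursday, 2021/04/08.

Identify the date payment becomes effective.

2021/08/13

Adding 43 calendar days to 2021/04/07 gives 2021/05/20, which is the last day of the proof-of-loss period.
Adding 15 calendar days to 2021/05/20 gives 2021/06/04, which is the last day of the investigation period.
The last day of the response period: 2021/06/04 + 60 days = 2021/08/03.
The date payment becomes effective: counting 8 business days from Tuesday, 2021/08/03 (Aug 4, Aug 5, Aug 6, Aug 9, Aug 10, Aug 11, Aug 12, Aug 13, skipping weekends) reaches Friday, 2021/08/13.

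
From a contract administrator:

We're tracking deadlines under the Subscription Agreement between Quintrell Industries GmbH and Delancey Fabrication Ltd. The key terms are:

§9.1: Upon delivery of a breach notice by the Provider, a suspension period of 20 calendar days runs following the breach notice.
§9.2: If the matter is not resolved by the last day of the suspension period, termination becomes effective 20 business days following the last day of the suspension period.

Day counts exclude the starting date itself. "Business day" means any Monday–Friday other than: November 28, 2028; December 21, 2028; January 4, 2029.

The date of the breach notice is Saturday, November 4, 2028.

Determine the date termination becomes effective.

The last day of the suspension period: November 4, 2028 + 20 days = November 24, 2028.
From Friday, November 24, 2028, 20 business days (Nov 27, Nov 29, Nov 30, Dec 1, …, Dec 22, Dec 25, Dec 26, skipping weekends and the listed holidays on Nov 28, Dec 21) brings us to Tuesday, December 26, 2028, which is the date termination becomes effective.

December 26, 2028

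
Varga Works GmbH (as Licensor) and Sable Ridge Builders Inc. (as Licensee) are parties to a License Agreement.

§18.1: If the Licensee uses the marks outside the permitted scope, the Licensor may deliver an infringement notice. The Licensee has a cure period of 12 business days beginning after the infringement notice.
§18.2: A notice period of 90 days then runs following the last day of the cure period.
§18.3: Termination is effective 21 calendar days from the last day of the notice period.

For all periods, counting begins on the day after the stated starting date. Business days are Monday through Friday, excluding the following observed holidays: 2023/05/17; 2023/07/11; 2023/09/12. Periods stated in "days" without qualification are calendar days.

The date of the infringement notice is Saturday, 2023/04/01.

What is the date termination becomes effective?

The last day of the cure period: 12 business days after Saturday, 2023/04/01, skipping weekends — Apr 3, Apr 4, Apr 5, Apr 6, …, Apr 14, Apr 17, Apr 18 — lands on Tuesday, 2023/04/18.
Adding 90 calendar days to 2023/04/18 gives 2023/07/17, which is the last day of the notice period.
The date termination becomes effective: 2023/07/17 + 21 days = 2023/08/07.

2023/08/07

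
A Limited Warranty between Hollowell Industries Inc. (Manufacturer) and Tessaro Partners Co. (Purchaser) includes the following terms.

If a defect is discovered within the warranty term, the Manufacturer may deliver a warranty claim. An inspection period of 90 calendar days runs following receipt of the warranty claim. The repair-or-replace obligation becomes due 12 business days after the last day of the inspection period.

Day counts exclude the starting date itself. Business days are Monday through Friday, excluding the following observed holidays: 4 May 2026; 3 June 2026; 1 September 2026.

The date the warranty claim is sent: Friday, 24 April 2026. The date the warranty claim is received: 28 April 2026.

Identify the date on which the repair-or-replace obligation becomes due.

12 August 2026

The last day of the inspection period: 90 calendar days after 28 April 2026 is 27 July 2026.
The date on which the repair-or-replace obligation becomes due: counting 12 business days from Monday, 27 July 2026 (Jul 28, Jul 29, Jul 30, Jul 31, …, Aug 10, Aug 11, Aug 12, skipping weekends) reaches Wednesday, 12 August 2026.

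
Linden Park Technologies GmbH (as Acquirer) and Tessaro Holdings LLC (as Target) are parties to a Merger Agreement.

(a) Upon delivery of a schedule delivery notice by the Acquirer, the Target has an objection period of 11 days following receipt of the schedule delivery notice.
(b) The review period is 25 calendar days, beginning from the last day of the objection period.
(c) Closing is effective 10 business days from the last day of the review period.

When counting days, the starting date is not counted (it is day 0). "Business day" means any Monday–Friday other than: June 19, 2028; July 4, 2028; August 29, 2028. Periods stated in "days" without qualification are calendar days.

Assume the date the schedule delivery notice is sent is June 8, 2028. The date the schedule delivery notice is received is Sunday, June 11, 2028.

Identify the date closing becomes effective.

Adding 11 calendar days to June 11, 2028 gives June 22, 2028, which is the last day of the objection period.
The last day of the review period: June 22, 2028 + 25 days = July 17, 2028.
From Monday, July 17, 2028, 10 business days (Jul 18, Jul 19, Jul 20, Jul 21, Jul 24, Jul 25, Jul 26, Jul 27, Jul 28, Jul 31, skipping weekends) brings us to Monday, July 31, 2028, which is the date closing becomes effective.

July 31, 2028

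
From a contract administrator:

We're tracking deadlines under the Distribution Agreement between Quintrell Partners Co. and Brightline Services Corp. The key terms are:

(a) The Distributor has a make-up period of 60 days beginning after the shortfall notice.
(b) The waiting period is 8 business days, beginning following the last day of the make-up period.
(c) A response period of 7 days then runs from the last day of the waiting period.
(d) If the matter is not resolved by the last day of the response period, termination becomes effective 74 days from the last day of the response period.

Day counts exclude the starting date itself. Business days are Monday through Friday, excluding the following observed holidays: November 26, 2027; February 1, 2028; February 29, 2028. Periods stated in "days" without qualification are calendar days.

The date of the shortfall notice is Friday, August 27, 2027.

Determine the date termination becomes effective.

The last day of the make-up period: August 27, 2027 + 60 days = October 26, 2027.
The last day of the waiting period: counting 8 business days from Tuesday, October 26, 2027 (Oct 27, Oct 28, Oct 29, Nov 1, Nov 2, Nov 3, Nov 4, Nov 5, skipping weekends) reaches Friday, November 5, 2027.
The last day of the response period: 7 calendar days after November 5, 2027 is November 12, 2027.
The date termination becomes effective: 74 calendar days after November 12, 2027 is January 25, 2028.

January 25, 2028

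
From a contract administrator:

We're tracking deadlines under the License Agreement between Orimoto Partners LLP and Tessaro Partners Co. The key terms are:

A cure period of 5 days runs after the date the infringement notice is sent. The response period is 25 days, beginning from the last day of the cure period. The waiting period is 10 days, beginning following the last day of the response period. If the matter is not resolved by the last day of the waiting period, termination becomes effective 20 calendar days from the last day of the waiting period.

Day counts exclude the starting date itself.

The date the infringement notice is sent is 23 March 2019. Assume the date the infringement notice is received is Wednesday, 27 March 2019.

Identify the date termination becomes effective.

22 May 2019

Adding 5 calendar days to 23 March 2019 gives 28 March 2019, which is the last day of the cure period.
The last day of the response period: 28 March 2019 + 25 days = 22 April 2019.
The last day of the waiting period: 10 calendar days after 22 April 2019 is 2 May 2019.
Adding 20 calendar days to 2 May 2019 gives 22 May 2019, which is the date termination becomes effective.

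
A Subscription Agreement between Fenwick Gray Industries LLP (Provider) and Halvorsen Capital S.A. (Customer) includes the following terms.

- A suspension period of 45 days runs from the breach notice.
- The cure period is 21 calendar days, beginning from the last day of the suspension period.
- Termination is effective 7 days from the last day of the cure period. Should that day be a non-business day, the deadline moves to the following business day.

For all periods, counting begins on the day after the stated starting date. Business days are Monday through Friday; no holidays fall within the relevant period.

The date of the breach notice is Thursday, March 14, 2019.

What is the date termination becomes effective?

May 27, 2019

The last day of the suspension period: March 14, 2019 + 45 days = April 28, 2019.
The last day of the cure period: 21 calendar days after April 28, 2019 is May 19, 2019.
The date termination becomes effective: May 19, 2019 + 7 days = May 26, 2019. That falls on a Sunday, so it rolls to the next business day, Monday, May 27, 2019.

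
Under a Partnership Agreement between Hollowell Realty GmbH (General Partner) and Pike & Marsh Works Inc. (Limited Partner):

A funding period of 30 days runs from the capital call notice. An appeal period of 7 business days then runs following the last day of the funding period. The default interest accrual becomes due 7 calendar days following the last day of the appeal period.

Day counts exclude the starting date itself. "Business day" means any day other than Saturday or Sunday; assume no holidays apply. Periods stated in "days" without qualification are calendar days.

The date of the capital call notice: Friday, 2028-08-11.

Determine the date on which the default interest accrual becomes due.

2028-09-26

The last day of the funding period: 30 calendar days after 2028-08-11 is 2028-09-10.
The last day of the appeal period: counting 7 business days from Sunday, 2028-09-10 (Sep 11, Sep 12, Sep 13, Sep 14, Sep 15, Sep 18, Sep 19, skipping weekends) reaches Tuesday, 2028-09-19.
The date on which the default interest accrual becomes due: 7 calendar days after 2028-09-19 is 2028-09-26.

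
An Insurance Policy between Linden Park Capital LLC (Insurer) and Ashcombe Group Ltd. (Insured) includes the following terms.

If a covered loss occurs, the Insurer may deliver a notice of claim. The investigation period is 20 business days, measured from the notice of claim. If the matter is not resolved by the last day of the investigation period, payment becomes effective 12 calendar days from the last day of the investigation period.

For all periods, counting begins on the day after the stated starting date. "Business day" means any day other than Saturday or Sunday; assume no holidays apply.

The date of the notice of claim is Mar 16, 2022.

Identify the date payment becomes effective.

Apr 25, 2022

The last day of the investigation period: counting 20 business days from Wednesday, Mar 16, 2022 (Mar 17, Mar 18, Mar 21, Mar 22, …, Apr 11, Apr 12, Apr 13, skipping weekends) reaches Wednesday, Apr 13, 2022.
The date payment becomes effective: Apr 13, 2022 + 12 days = Apr 25, 2022.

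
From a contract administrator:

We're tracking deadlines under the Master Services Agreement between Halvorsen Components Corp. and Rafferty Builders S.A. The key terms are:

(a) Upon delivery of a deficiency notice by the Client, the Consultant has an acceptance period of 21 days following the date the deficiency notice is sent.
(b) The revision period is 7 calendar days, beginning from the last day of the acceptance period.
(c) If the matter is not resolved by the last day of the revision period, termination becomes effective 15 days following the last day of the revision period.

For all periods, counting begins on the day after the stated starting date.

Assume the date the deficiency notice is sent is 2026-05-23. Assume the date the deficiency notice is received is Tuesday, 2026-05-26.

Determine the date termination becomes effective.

2026-07-05

Adding 21 calendar days to 2026-05-23 gives 2026-06-13, which is the last day of the acceptance period.
The last day of the revision period: 7 calendar days after 2026-06-13 is 2026-06-20.
The date termination becomes effective: 2026-06-20 + 15 days = 2026-07-05.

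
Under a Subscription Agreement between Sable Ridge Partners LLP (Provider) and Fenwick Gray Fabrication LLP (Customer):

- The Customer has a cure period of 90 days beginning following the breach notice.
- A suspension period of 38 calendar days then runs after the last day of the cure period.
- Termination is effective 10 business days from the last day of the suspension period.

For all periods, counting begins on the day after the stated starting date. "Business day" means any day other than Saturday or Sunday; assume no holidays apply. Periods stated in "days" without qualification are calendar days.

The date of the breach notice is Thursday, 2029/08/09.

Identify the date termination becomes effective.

The last day of the cure period: 90 calendar days after 2029/08/09 is 2029/11/07.
The last day of the suspension period: 38 calendar days after 2029/11/07 is 2029/12/15.
The date termination becomes effective: counting 10 business days from Saturday, 2029/12/15 (Dec 17, Dec 18, Dec 19, Dec 20, Dec 21, Dec 24, Dec 25, Dec 26, Dec 27, Dec 28, skipping weekends) reaches Friday, 2029/12/28.

2029/12/28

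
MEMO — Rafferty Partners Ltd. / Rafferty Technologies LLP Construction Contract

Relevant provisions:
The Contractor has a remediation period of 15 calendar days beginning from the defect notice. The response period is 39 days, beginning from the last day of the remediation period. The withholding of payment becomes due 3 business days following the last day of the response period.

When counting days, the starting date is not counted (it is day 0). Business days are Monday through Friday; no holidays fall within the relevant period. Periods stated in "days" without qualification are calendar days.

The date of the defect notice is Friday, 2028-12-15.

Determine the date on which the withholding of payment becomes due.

2029-02-12

The last day of the remediation period: 2028-12-15 + 15 days = 2028-12-30.
The last day of the response period: 39 calendar days after 2028-12-30 is 2029-02-07.
From Wednesday, 2029-02-07, 3 business days (Feb 8, Feb 9, Feb 12, skipping weekends) brings us to Monday, 2029-02-12, which is the date on which the withholding of payment becomes due.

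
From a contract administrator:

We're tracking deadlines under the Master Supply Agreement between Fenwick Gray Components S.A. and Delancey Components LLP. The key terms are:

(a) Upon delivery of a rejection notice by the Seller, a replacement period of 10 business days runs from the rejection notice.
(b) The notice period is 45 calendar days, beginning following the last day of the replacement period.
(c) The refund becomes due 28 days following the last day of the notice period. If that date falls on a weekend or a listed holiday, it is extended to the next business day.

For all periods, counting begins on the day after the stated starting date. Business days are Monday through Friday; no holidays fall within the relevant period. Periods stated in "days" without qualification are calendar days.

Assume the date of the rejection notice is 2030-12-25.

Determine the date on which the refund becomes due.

2031-03-24

The last day of the replacement period: 10 business days after Wednesday, 2030-12-25, skipping weekends — Dec 26, Dec 27, Dec 30, Dec 31, Jan 1, Jan 2, Jan 3, Jan 6, Jan 7, Jan 8 — lands on Wednesday, 2031-01-08.
Adding 45 calendar days to 2031-01-08 gives 2031-02-22, which is the last day of the notice period.
Adding 28 calendar days to 2031-02-22 gives 2031-03-22, which is the date on which the refund becomes due. That falls on a Saturday, so it rolls to the next business day, Monday, 2031-03-24.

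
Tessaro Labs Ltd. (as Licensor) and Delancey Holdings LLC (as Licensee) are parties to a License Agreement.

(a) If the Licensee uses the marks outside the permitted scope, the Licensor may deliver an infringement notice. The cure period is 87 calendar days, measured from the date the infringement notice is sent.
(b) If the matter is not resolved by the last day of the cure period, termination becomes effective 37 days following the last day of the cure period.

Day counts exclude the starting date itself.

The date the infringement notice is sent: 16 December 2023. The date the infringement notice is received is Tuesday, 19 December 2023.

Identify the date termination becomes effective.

18 April 2024

Adding 87 calendar days to 16 December 2023 gives 12 March 2024, which is the last day of the cure period.
The date termination becomes effective: 12 March 2024 + 37 days = 18 April 2024.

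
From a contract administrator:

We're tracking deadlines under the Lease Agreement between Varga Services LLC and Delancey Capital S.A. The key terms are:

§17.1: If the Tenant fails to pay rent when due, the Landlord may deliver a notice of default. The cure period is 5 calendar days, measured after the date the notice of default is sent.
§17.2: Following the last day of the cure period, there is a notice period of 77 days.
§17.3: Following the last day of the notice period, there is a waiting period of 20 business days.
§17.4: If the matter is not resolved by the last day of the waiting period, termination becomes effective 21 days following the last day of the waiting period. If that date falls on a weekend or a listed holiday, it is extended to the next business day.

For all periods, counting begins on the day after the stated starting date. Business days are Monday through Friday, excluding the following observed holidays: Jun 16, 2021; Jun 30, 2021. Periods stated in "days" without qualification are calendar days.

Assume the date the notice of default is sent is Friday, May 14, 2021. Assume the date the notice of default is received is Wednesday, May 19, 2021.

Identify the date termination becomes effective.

Sep 22, 2021

Adding 5 calendar days to May 14, 2021 gives May 19, 2021, which is the last day of the cure period.
The last day of the notice period: 77 calendar days after May 19, 2021 is Aug 4, 2021.
From Wednesday, Aug 4, 2021, 20 business days (Aug 5, Aug 6, Aug 9, Aug 10, …, Aug 30, Aug 31, Sep 1, skipping weekends) brings us to Wednesday, Sep 1, 2021, which is the last day of the waiting period.
The date termination becomes effective: Sep 1, 2021 + 21 days = Sep 22, 2021. Sep 22, 2021 is a Wednesday and is not a listed holiday, so no roll-forward applies.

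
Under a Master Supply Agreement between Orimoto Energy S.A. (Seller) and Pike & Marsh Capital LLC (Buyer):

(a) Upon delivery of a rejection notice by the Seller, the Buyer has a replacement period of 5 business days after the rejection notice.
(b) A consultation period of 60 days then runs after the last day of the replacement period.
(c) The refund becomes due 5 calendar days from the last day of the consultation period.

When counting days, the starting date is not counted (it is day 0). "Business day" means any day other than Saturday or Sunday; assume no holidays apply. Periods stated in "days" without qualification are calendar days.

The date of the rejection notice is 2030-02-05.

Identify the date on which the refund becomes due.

From Tuesday, 2030-02-05, 5 business days (Feb 6, Feb 7, Feb 8, Feb 11, Feb 12, skipping weekends) brings us to Tuesday, 2030-02-12, which is the last day of the replacement period.
The last day of the consultation period: 2030-02-12 + 60 days = 2030-04-13.
The date on which the refund becomes due: 2030-04-13 + 5 days = 2030-04-18.

2030-04-18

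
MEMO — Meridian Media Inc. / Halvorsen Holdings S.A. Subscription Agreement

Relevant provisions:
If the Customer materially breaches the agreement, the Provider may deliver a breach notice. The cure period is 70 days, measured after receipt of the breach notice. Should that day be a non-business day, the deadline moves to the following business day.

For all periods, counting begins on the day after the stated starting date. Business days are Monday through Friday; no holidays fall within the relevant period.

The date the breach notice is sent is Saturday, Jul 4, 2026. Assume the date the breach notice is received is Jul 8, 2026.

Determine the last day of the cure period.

Adding 70 calendar days to Jul 8, 2026 gives Sep 16, 2026, which is the last day of the cure period. Sep 16, 2026 is a Wednesday, so no roll-forward applies.

Sep 16, 2026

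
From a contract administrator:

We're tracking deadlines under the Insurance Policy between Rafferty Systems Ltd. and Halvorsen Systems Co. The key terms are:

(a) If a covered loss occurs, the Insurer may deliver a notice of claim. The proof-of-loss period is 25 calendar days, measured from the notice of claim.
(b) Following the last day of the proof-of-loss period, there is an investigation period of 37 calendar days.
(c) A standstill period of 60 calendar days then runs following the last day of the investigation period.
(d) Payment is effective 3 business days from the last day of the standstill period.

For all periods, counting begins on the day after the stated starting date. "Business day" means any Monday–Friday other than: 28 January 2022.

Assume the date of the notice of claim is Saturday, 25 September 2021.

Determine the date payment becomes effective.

The last day of the proof-of-loss period: 25 calendar days after 25 September 2021 is 20 October 2021.
The last day of the investigation period: 20 October 2021 + 37 days = 26 November 2021.
The last day of the standstill period: 60 calendar days after 26 November 2021 is 25 January 2022.
The date payment becomes effective: counting 3 business days from Tuesday, 25 January 2022 (Jan 26, Jan 27, Jan 31, skipping weekends and the listed holiday on Jan 28) reaches Monday, 31 January 2022.

31 January 2022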